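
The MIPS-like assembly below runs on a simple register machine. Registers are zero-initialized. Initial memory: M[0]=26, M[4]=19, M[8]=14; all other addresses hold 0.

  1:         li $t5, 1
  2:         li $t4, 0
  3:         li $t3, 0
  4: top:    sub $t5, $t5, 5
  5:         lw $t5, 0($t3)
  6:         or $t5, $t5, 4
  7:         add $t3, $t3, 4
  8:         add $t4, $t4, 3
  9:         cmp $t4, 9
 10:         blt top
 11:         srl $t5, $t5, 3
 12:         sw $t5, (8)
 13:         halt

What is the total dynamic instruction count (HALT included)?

li $t5, 1 → $t5=1
li $t4, 0 → $t4=0
li $t3, 0 → $t3=0
sub $t5, $t5, 5 → $t5=1-5=-4
lw $t5, 0($t3) → $t5=M[0]=26
or $t5, $t5, 4 → $t5=26|4=30
add $t3, $t3, 4 → $t3=0+4=4
add $t4, $t4, 3 → $t4=0+3=3
cmp $t4, 9  (cmp 3,9)
blt top: taken
sub $t5, $t5, 5 → $t5=30-5=25
lw $t5, 0($t3) → $t5=M[4]=19
or $t5, $t5, 4 → $t5=19|4=23
add $t3, $t3, 4 → $t3=4+4=8
add $t4, $t4, 3 → $t4=3+3=6
cmp $t4, 9  (cmp 6,9)
blt top: taken
sub $t5, $t5, 5 → $t5=23-5=18
lw $t5, 0($t3) → $t5=M[8]=14
or $t5, $t5, 4 → $t5=14|4=14
add $t3, $t3, 4 → $t3=8+4=12
add $t4, $t4, 3 → $t4=6+3=9
cmp $t4, 9  (cmp 9,9)
blt top: not taken
srl $t5, $t5, 3 → $t5=14>>3=1
sw $t5, (8) → M[8]=1
halt.
Total executed instructions: 27.

27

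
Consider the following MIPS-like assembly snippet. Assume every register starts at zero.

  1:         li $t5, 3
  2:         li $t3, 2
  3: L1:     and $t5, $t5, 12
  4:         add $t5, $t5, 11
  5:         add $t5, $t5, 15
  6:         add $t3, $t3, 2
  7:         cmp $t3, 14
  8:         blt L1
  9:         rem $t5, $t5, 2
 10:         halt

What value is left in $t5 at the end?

0

li $t5, 3 → $t5=3
li $t3, 2 → $t3=2
and $t5, $t5, 12 → $t5=3&12=0
add $t5, $t5, 11 → $t5=0+11=11
add $t5, $t5, 15 → $t5=11+15=26
add $t3, $t3, 2 → $t3=2+2=4
cmp $t3, 14  (cmp 4,14)
blt L1: taken
and $t5, $t5, 12 → $t5=26&12=8
add $t5, $t5, 11 → $t5=8+11=19
add $t5, $t5, 15 → $t5=19+15=34
add $t3, $t3, 2 → $t3=4+2=6
cmp $t3, 14  (cmp 6,14)
blt L1: taken
and $t5, $t5, 12 → $t5=34&12=0
add $t5, $t5, 11 → $t5=0+11=11
add $t5, $t5, 15 → $t5=11+15=26
add $t3, $t3, 2 → $t3=6+2=8
cmp $t3, 14  (cmp 8,14)
blt L1: taken
and $t5, $t5, 12 → $t5=26&12=8
add $t5, $t5, 11 → $t5=8+11=19
add $t5, $t5, 15 → $t5=19+15=34
add $t3, $t3, 2 → $t3=8+2=10
cmp $t3, 14  (cmp 10,14)
blt L1: taken
and $t5, $t5, 12 → $t5=34&12=0
add $t5, $t5, 11 → $t5=0+11=11
add $t5, $t5, 15 → $t5=11+15=26
add $t3, $t3, 2 → $t3=10+2=12
cmp $t3, 14  (cmp 12,14)
blt L1: taken
and $t5, $t5, 12 → $t5=26&12=8
add $t5, $t5, 11 → $t5=8+11=19
add $t5, $t5, 15 → $t5=19+15=34
add $t3, $t3, 2 → $t3=12+2=14
cmp $t3, 14  (cmp 14,14)
blt L1: not taken
rem $t5, $t5, 2 → $t5=34%2=0
halt.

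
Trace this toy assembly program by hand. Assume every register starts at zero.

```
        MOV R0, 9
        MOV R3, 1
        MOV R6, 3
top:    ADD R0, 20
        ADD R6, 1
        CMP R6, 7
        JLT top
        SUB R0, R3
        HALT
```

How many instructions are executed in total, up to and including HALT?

21

R0=9
R3=1
R6=3
R0=9+20=29
R6=3+1=4
CMP R6, 7  (cmp 4,7)
JLT top: taken
R0=29+20=49
R6=4+1=5
CMP R6, 7  (cmp 5,7)
JLT top: taken
R0=49+20=69
R6=5+1=6
CMP R6, 7  (cmp 6,7)
JLT top: taken
R0=69+20=89
R6=6+1=7
CMP R6, 7  (cmp 7,7)
JLT top: not taken
R0=89-1=88
halt.
Total executed instructions: 21.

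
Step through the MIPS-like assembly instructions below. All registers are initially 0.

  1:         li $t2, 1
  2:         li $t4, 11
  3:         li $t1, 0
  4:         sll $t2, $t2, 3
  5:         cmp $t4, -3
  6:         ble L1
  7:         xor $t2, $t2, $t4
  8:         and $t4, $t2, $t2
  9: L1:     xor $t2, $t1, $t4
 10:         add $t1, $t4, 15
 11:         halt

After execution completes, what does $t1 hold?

18

after li $t2, 1: $t2=1
after li $t4, 11: $t4=11
after li $t1, 0: $t1=0
after sll $t2, $t2, 3: $t2=1<<3=8
cmp $t4, -3  (cmp 11,-3)
ble L1: not taken
after xor $t2, $t2, $t4: $t2=8^11=3
after and $t4, $t2, $t2: $t4=3&3=3
after xor $t2, $t1, $t4: $t2=0^3=3
after add $t1, $t4, 15: $t1=3+15=18
halt.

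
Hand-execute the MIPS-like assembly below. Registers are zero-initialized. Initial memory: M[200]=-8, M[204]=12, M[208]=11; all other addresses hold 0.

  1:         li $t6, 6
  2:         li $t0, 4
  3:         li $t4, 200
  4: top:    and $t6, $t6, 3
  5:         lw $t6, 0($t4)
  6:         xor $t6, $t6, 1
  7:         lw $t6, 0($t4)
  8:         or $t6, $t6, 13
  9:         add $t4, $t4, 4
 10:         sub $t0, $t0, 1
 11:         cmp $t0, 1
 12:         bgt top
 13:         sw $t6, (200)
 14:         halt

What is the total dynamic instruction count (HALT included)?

$t6=6
$t0=4
$t4=200
$t6=6&3=2
$t6=M[200]=-8
$t6=(-8)^1=-7
$t6=M[200]=-8
$t6=(-8)|13=-3
$t4=200+4=204
$t0=4-1=3
cmp $t0, 1  (cmp 3,1)
bgt top: taken
$t6=(-3)&3=1
$t6=M[204]=12
$t6=12^1=13
$t6=M[204]=12
$t6=12|13=13
$t4=204+4=208
$t0=3-1=2
cmp $t0, 1  (cmp 2,1)
bgt top: taken
$t6=13&3=1
$t6=M[208]=11
$t6=11^1=10
$t6=M[208]=11
$t6=11|13=15
$t4=208+4=212
$t0=2-1=1
cmp $t0, 1  (cmp 1,1)
bgt top: not taken
sw $t6, (200) → M[200]=15
halt.
Total executed instructions: 32.

32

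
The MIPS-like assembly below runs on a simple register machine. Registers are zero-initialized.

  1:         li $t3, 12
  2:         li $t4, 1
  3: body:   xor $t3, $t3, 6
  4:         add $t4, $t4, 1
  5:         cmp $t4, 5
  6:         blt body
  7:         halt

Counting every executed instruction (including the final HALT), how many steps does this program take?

li $t3, 12 → $t3=12
li $t4, 1 → $t4=1
xor $t3, $t3, 6 → $t3=12^6=10
add $t4, $t4, 1 → $t4=1+1=2
cmp $t4, 5  (cmp 2,5)
blt body: taken
xor $t3, $t3, 6 → $t3=10^6=12
add $t4, $t4, 1 → $t4=2+1=3
cmp $t4, 5  (cmp 3,5)
blt body: taken
xor $t3, $t3, 6 → $t3=12^6=10
add $t4, $t4, 1 → $t4=3+1=4
cmp $t4, 5  (cmp 4,5)
blt body: taken
xor $t3, $t3, 6 → $t3=10^6=12
add $t4, $t4, 1 → $t4=4+1=5
cmp $t4, 5  (cmp 5,5)
blt body: not taken
halt.
Total executed instructions: 19.

19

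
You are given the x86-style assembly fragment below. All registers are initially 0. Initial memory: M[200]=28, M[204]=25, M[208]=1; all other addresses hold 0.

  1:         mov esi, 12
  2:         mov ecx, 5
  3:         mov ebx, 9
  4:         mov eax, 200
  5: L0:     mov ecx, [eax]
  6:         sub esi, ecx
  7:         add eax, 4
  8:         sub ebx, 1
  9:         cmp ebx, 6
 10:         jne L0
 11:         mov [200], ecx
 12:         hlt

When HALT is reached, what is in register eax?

esi=12
ecx=5
ebx=9
eax=200
ecx=M[200]=28
esi=12-28=-16
eax=200+4=204
ebx=9-1=8
cmp ebx, 6  (cmp 8,6)
jne L0: taken
ecx=M[204]=25
esi=(-16)-25=-41
eax=204+4=208
ebx=8-1=7
cmp ebx, 6  (cmp 7,6)
jne L0: taken
ecx=M[208]=1
esi=(-41)-1=-42
eax=208+4=212
ebx=7-1=6
cmp ebx, 6  (cmp 6,6)
jne L0: not taken
mov [200], ecx → M[200]=1
halt.

212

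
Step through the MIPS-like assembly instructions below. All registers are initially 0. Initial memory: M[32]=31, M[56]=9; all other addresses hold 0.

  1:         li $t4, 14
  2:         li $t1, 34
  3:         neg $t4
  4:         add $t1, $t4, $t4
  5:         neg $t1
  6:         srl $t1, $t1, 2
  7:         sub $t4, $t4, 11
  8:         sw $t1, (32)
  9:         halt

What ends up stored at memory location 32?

7

$t4=14
$t1=34
$t4=-(14)=-14
$t1=(-14)+(-14)=-28
$t1=-(-28)=28
$t1=28>>2=7
$t4=(-14)-11=-25
sw $t1, (32) → M[32]=7
halt.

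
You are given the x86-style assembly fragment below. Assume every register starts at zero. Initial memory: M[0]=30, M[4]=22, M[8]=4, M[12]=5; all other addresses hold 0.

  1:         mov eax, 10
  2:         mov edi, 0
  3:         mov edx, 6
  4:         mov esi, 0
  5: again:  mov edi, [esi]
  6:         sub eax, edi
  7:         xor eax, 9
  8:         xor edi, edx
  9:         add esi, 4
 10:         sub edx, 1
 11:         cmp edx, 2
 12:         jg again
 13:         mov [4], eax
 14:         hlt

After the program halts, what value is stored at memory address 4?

mov eax, 10 → eax=10
mov edi, 0 → edi=0
mov edx, 6 → edx=6
mov esi, 0 → esi=0
mov edi, [esi] → edi=M[0]=30
sub eax, edi → eax=10-30=-20
xor eax, 9 → eax=(-20)^9=-27
xor edi, edx → edi=30^6=24
add esi, 4 → esi=0+4=4
sub edx, 1 → edx=6-1=5
cmp edx, 2  (cmp 5,2)
jg again: taken
mov edi, [esi] → edi=M[4]=22
sub eax, edi → eax=(-27)-22=-49
xor eax, 9 → eax=(-49)^9=-58
xor edi, edx → edi=22^5=19
add esi, 4 → esi=4+4=8
sub edx, 1 → edx=5-1=4
cmp edx, 2  (cmp 4,2)
jg again: taken
mov edi, [esi] → edi=M[8]=4
sub eax, edi → eax=(-58)-4=-62
xor eax, 9 → eax=(-62)^9=-53
xor edi, edx → edi=4^4=0
add esi, 4 → esi=8+4=12
sub edx, 1 → edx=4-1=3
cmp edx, 2  (cmp 3,2)
jg again: taken
mov edi, [esi] → edi=M[12]=5
sub eax, edi → eax=(-53)-5=-58
xor eax, 9 → eax=(-58)^9=-49
xor edi, edx → edi=5^3=6
add esi, 4 → esi=12+4=16
sub edx, 1 → edx=3-1=2
cmp edx, 2  (cmp 2,2)
jg again: not taken
mov [4], eax → M[4]=-49
halt.

-49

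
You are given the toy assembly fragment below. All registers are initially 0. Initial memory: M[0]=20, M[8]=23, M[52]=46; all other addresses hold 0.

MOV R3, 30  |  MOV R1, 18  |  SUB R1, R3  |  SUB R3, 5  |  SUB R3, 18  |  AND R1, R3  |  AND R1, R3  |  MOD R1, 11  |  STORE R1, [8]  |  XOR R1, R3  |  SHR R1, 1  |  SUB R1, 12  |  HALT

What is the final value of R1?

R3=30
R1=18
R1=18-30=-12
R3=30-5=25
R3=25-18=7
R1=(-12)&7=4
R1=4&7=4
R1=4%11=4
STORE R1, [8] → M[8]=4
R1=4^7=3
R1=3>>1=1
R1=1-12=-11
halt.

-11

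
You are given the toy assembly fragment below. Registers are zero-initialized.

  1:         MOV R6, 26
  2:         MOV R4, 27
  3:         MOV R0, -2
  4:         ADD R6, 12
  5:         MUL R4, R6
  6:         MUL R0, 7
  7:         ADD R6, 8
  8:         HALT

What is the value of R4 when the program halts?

MOV R6, 26 → R6=26
MOV R4, 27 → R4=27
MOV R0, -2 → R0=-2
ADD R6, 12 → R6=26+12=38
MUL R4, R6 → R4=27*38=1026
MUL R0, 7 → R0=(-2)*7=-14
ADD R6, 8 → R6=38+8=46
halt.

1026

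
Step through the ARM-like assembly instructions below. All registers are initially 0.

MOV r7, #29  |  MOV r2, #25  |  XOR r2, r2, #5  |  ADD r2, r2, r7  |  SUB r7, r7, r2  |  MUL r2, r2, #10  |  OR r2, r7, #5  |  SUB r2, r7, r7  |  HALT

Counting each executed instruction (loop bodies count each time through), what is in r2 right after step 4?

after MOV r7, #29: r7=29
after MOV r2, #25: r2=25
after XOR r2, r2, #5: r2=25^5=28
after ADD r2, r2, r7: r2=28+29=57
After step 4: r2 = 57.

57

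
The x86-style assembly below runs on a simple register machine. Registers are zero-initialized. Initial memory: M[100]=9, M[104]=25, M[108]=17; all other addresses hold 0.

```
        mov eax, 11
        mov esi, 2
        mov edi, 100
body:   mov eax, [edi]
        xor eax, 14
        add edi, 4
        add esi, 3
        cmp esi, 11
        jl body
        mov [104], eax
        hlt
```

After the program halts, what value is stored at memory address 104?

mov eax, 11 → eax=11
mov esi, 2 → esi=2
mov edi, 100 → edi=100
mov eax, [edi] → eax=M[100]=9
xor eax, 14 → eax=9^14=7
add edi, 4 → edi=100+4=104
add esi, 3 → esi=2+3=5
cmp esi, 11  (cmp 5,11)
jl body: taken
mov eax, [edi] → eax=M[104]=25
xor eax, 14 → eax=25^14=23
add edi, 4 → edi=104+4=108
add esi, 3 → esi=5+3=8
cmp esi, 11  (cmp 8,11)
jl body: taken
mov eax, [edi] → eax=M[108]=17
xor eax, 14 → eax=17^14=31
add edi, 4 → edi=108+4=112
add esi, 3 → esi=8+3=11
cmp esi, 11  (cmp 11,11)
jl body: not taken
mov [104], eax → M[104]=31
halt.

31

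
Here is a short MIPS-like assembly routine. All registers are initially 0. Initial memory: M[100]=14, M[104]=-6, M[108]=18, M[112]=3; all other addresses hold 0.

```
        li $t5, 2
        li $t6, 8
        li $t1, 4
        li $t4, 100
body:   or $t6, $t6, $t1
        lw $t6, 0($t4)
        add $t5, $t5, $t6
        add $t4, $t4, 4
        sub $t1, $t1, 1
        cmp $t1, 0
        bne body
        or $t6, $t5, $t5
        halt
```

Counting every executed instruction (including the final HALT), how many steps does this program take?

li $t5, 2 → $t5=2
li $t6, 8 → $t6=8
li $t1, 4 → $t1=4
li $t4, 100 → $t4=100
or $t6, $t6, $t1 → $t6=8|4=12
lw $t6, 0($t4) → $t6=M[100]=14
add $t5, $t5, $t6 → $t5=2+14=16
add $t4, $t4, 4 → $t4=100+4=104
sub $t1, $t1, 1 → $t1=4-1=3
cmp $t1, 0  (cmp 3,0)
bne body: taken
or $t6, $t6, $t1 → $t6=14|3=15
lw $t6, 0($t4) → $t6=M[104]=-6
add $t5, $t5, $t6 → $t5=16+(-6)=10
add $t4, $t4, 4 → $t4=104+4=108
sub $t1, $t1, 1 → $t1=3-1=2
cmp $t1, 0  (cmp 2,0)
bne body: taken
or $t6, $t6, $t1 → $t6=(-6)|2=-6
lw $t6, 0($t4) → $t6=M[108]=18
add $t5, $t5, $t6 → $t5=10+18=28
add $t4, $t4, 4 → $t4=108+4=112
sub $t1, $t1, 1 → $t1=2-1=1
cmp $t1, 0  (cmp 1,0)
bne body: taken
or $t6, $t6, $t1 → $t6=18|1=19
lw $t6, 0($t4) → $t6=M[112]=3
add $t5, $t5, $t6 → $t5=28+3=31
add $t4, $t4, 4 → $t4=112+4=116
sub $t1, $t1, 1 → $t1=1-1=0
cmp $t1, 0  (cmp 0,0)
bne body: not taken
or $t6, $t5, $t5 → $t6=31|31=31
halt.
Total executed instructions: 34.

34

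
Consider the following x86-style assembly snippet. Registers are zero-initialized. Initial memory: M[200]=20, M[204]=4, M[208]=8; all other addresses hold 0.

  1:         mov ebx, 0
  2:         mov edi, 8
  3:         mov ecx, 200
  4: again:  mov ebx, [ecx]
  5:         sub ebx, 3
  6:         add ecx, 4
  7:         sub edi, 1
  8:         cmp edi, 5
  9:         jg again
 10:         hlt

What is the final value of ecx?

212

after mov ebx, 0: ebx=0
after mov edi, 8: edi=8
after mov ecx, 200: ecx=200
after mov ebx, [ecx]: ebx=M[200]=20
after sub ebx, 3: ebx=20-3=17
after add ecx, 4: ecx=200+4=204
after sub edi, 1: edi=8-1=7
cmp edi, 5  (cmp 7,5)
jg again: taken
after mov ebx, [ecx]: ebx=M[204]=4
after sub ebx, 3: ebx=4-3=1
after add ecx, 4: ecx=204+4=208
after sub edi, 1: edi=7-1=6
cmp edi, 5  (cmp 6,5)
jg again: taken
after mov ebx, [ecx]: ebx=M[208]=8
after sub ebx, 3: ebx=8-3=5
after add ecx, 4: ecx=208+4=212
after sub edi, 1: edi=6-1=5
cmp edi, 5  (cmp 5,5)
jg again: not taken
halt.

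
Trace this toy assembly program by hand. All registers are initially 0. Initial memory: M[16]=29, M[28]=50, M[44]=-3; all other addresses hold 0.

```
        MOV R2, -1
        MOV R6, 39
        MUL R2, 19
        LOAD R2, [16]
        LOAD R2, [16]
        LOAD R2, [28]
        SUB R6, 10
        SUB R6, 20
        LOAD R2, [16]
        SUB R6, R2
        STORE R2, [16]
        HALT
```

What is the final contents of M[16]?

R2=-1
R6=39
R2=(-1)*19=-19
R2=M[16]=29
R2=M[16]=29
R2=M[28]=50
R6=39-10=29
R6=29-20=9
R2=M[16]=29
R6=9-29=-20
STORE R2, [16] → M[16]=29
halt.

29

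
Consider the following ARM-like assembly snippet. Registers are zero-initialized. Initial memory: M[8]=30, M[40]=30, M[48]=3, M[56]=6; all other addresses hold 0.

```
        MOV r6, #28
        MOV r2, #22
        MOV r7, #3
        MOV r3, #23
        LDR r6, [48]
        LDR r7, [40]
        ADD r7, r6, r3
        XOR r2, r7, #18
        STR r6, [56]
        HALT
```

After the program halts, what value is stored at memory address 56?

3

r6=28
r2=22
r7=3
r3=23
r6=M[48]=3
r7=M[40]=30
r7=3+23=26
r2=26^18=8
STR r6, [56] → M[56]=3
halt.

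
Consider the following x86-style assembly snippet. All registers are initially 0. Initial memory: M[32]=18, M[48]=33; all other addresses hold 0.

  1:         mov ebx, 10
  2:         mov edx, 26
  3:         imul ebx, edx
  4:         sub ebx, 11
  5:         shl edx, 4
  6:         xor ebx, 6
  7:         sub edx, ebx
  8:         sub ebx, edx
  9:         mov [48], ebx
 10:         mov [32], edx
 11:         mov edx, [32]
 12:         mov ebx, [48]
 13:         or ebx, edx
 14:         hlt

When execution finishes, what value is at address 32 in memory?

161

after mov ebx, 10: ebx=10
after mov edx, 26: edx=26
after imul ebx, edx: ebx=10*26=260
after sub ebx, 11: ebx=260-11=249
after shl edx, 4: edx=26<<4=416
after xor ebx, 6: ebx=249^6=255
after sub edx, ebx: edx=416-255=161
after sub ebx, edx: ebx=255-161=94
mov [48], ebx → M[48]=94
mov [32], edx → M[32]=161
after mov edx, [32]: edx=M[32]=161
after mov ebx, [48]: ebx=M[48]=94
after or ebx, edx: ebx=94|161=255
halt.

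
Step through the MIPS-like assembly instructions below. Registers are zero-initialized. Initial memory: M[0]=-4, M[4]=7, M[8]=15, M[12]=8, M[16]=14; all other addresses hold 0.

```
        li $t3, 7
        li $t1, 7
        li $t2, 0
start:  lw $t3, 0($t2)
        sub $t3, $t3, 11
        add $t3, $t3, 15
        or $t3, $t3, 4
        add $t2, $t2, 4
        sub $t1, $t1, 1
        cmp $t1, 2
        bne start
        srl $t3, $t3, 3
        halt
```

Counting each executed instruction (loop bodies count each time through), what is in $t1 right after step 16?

6

li $t3, 7 → $t3=7
li $t1, 7 → $t1=7
li $t2, 0 → $t2=0
lw $t3, 0($t2) → $t3=M[0]=-4
sub $t3, $t3, 11 → $t3=(-4)-11=-15
add $t3, $t3, 15 → $t3=(-15)+15=0
or $t3, $t3, 4 → $t3=0|4=4
add $t2, $t2, 4 → $t2=0+4=4
sub $t1, $t1, 1 → $t1=7-1=6
cmp $t1, 2  (cmp 6,2)
bne start: taken
lw $t3, 0($t2) → $t3=M[4]=7
sub $t3, $t3, 11 → $t3=7-11=-4
add $t3, $t3, 15 → $t3=(-4)+15=11
or $t3, $t3, 4 → $t3=11|4=15
add $t2, $t2, 4 → $t2=4+4=8
After step 16: $t1 = 6.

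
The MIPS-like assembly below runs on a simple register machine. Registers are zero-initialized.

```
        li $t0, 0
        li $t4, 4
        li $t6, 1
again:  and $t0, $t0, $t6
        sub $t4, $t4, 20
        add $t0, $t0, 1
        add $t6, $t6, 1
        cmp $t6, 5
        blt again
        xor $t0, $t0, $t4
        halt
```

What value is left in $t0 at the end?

$t0=0
$t4=4
$t6=1
$t0=0&1=0
$t4=4-20=-16
$t0=0+1=1
$t6=1+1=2
cmp $t6, 5  (cmp 2,5)
blt again: taken
$t0=1&2=0
$t4=(-16)-20=-36
$t0=0+1=1
$t6=2+1=3
cmp $t6, 5  (cmp 3,5)
blt again: taken
$t0=1&3=1
$t4=(-36)-20=-56
$t0=1+1=2
$t6=3+1=4
cmp $t6, 5  (cmp 4,5)
blt again: taken
$t0=2&4=0
$t4=(-56)-20=-76
$t0=0+1=1
$t6=4+1=5
cmp $t6, 5  (cmp 5,5)
blt again: not taken
$t0=1^(-76)=-75
halt.

-75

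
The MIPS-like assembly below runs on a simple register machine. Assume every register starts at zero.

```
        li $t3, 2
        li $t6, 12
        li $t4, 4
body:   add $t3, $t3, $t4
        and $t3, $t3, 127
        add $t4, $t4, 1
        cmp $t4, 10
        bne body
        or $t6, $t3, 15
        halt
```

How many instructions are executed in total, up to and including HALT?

35

after li $t3, 2: $t3=2
after li $t6, 12: $t6=12
after li $t4, 4: $t4=4
after add $t3, $t3, $t4: $t3=2+4=6
after and $t3, $t3, 127: $t3=6&127=6
after add $t4, $t4, 1: $t4=4+1=5
cmp $t4, 10  (cmp 5,10)
bne body: taken
after add $t3, $t3, $t4: $t3=6+5=11
after and $t3, $t3, 127: $t3=11&127=11
after add $t4, $t4, 1: $t4=5+1=6
cmp $t4, 10  (cmp 6,10)
bne body: taken
after add $t3, $t3, $t4: $t3=11+6=17
after and $t3, $t3, 127: $t3=17&127=17
after add $t4, $t4, 1: $t4=6+1=7
cmp $t4, 10  (cmp 7,10)
bne body: taken
after add $t3, $t3, $t4: $t3=17+7=24
after and $t3, $t3, 127: $t3=24&127=24
after add $t4, $t4, 1: $t4=7+1=8
cmp $t4, 10  (cmp 8,10)
bne body: taken
after add $t3, $t3, $t4: $t3=24+8=32
after and $t3, $t3, 127: $t3=32&127=32
after add $t4, $t4, 1: $t4=8+1=9
cmp $t4, 10  (cmp 9,10)
bne body: taken
after add $t3, $t3, $t4: $t3=32+9=41
after and $t3, $t3, 127: $t3=41&127=41
after add $t4, $t4, 1: $t4=9+1=10
cmp $t4, 10  (cmp 10,10)
bne body: not taken
after or $t6, $t3, 15: $t6=41|15=47
halt.
Total executed instructions: 35.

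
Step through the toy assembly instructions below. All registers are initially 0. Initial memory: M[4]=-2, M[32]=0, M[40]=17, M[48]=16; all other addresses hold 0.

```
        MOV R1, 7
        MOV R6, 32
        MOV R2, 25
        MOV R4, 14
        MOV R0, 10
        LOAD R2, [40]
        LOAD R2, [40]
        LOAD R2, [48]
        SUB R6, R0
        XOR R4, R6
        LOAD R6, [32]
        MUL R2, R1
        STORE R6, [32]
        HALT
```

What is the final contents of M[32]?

after MOV R1, 7: R1=7
after MOV R6, 32: R6=32
after MOV R2, 25: R2=25
after MOV R4, 14: R4=14
after MOV R0, 10: R0=10
after LOAD R2, [40]: R2=M[40]=17
after LOAD R2, [40]: R2=M[40]=17
after LOAD R2, [48]: R2=M[48]=16
after SUB R6, R0: R6=32-10=22
after XOR R4, R6: R4=14^22=24
after LOAD R6, [32]: R6=M[32]=0
after MUL R2, R1: R2=16*7=112
STORE R6, [32] → M[32]=0
halt.

0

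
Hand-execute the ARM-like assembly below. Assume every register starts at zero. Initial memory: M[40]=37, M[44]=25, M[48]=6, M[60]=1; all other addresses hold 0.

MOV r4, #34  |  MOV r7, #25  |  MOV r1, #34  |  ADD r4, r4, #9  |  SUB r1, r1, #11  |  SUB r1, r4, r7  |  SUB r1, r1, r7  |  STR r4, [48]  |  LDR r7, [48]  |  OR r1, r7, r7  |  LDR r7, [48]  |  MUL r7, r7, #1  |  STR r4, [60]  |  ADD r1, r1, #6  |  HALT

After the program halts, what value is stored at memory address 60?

43

MOV r4, #34 → r4=34
MOV r7, #25 → r7=25
MOV r1, #34 → r1=34
ADD r4, r4, #9 → r4=34+9=43
SUB r1, r1, #11 → r1=34-11=23
SUB r1, r4, r7 → r1=43-25=18
SUB r1, r1, r7 → r1=18-25=-7
STR r4, [48] → M[48]=43
LDR r7, [48] → r7=M[48]=43
OR r1, r7, r7 → r1=43|43=43
LDR r7, [48] → r7=M[48]=43
MUL r7, r7, #1 → r7=43*1=43
STR r4, [60] → M[60]=43
ADD r1, r1, #6 → r1=43+6=49
halt.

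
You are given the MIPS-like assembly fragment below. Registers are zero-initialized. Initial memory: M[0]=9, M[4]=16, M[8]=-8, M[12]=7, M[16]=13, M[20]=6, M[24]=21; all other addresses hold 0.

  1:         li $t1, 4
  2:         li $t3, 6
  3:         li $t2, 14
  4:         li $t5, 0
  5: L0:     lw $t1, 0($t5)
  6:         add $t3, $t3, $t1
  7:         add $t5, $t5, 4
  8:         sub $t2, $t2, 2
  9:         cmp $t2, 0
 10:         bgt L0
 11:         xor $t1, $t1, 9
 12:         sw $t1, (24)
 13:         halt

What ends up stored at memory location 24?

28

li $t1, 4 → $t1=4
li $t3, 6 → $t3=6
li $t2, 14 → $t2=14
li $t5, 0 → $t5=0
lw $t1, 0($t5) → $t1=M[0]=9
add $t3, $t3, $t1 → $t3=6+9=15
add $t5, $t5, 4 → $t5=0+4=4
sub $t2, $t2, 2 → $t2=14-2=12
cmp $t2, 0  (cmp 12,0)
bgt L0: taken
lw $t1, 0($t5) → $t1=M[4]=16
add $t3, $t3, $t1 → $t3=15+16=31
add $t5, $t5, 4 → $t5=4+4=8
sub $t2, $t2, 2 → $t2=12-2=10
cmp $t2, 0  (cmp 10,0)
bgt L0: taken
lw $t1, 0($t5) → $t1=M[8]=-8
add $t3, $t3, $t1 → $t3=31+(-8)=23
add $t5, $t5, 4 → $t5=8+4=12
sub $t2, $t2, 2 → $t2=10-2=8
cmp $t2, 0  (cmp 8,0)
bgt L0: taken
lw $t1, 0($t5) → $t1=M[12]=7
add $t3, $t3, $t1 → $t3=23+7=30
add $t5, $t5, 4 → $t5=12+4=16
sub $t2, $t2, 2 → $t2=8-2=6
cmp $t2, 0  (cmp 6,0)
bgt L0: taken
lw $t1, 0($t5) → $t1=M[16]=13
add $t3, $t3, $t1 → $t3=30+13=43
add $t5, $t5, 4 → $t5=16+4=20
sub $t2, $t2, 2 → $t2=6-2=4
cmp $t2, 0  (cmp 4,0)
bgt L0: taken
lw $t1, 0($t5) → $t1=M[20]=6
add $t3, $t3, $t1 → $t3=43+6=49
add $t5, $t5, 4 → $t5=20+4=24
sub $t2, $t2, 2 → $t2=4-2=2
cmp $t2, 0  (cmp 2,0)
bgt L0: taken
lw $t1, 0($t5) → $t1=M[24]=21
add $t3, $t3, $t1 → $t3=49+21=70
add $t5, $t5, 4 → $t5=24+4=28
sub $t2, $t2, 2 → $t2=2-2=0
cmp $t2, 0  (cmp 0,0)
bgt L0: not taken
xor $t1, $t1, 9 → $t1=21^9=28
sw $t1, (24) → M[24]=28
halt.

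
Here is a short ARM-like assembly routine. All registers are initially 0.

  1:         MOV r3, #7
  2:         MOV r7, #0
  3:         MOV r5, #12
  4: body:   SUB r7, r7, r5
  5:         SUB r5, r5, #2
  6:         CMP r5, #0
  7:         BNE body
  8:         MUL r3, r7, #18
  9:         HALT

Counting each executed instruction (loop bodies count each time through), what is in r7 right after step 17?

-36

MOV r3, #7 → r3=7
MOV r7, #0 → r7=0
MOV r5, #12 → r5=12
SUB r7, r7, r5 → r7=0-12=-12
SUB r5, r5, #2 → r5=12-2=10
CMP r5, #0  (cmp 10,0)
BNE body: taken
SUB r7, r7, r5 → r7=(-12)-10=-22
SUB r5, r5, #2 → r5=10-2=8
CMP r5, #0  (cmp 8,0)
BNE body: taken
SUB r7, r7, r5 → r7=(-22)-8=-30
SUB r5, r5, #2 → r5=8-2=6
CMP r5, #0  (cmp 6,0)
BNE body: taken
SUB r7, r7, r5 → r7=(-30)-6=-36
SUB r5, r5, #2 → r5=6-2=4
After step 17: r7 = -36.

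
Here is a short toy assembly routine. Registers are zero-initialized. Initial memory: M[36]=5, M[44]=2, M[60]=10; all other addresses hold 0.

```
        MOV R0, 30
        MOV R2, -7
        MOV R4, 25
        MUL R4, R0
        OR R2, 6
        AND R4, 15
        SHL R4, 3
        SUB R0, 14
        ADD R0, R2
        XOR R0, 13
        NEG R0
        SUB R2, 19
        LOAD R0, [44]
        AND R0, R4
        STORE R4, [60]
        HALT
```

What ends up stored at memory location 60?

after MOV R0, 30: R0=30
after MOV R2, -7: R2=-7
after MOV R4, 25: R4=25
after MUL R4, R0: R4=25*30=750
after OR R2, 6: R2=(-7)|6=-1
after AND R4, 15: R4=750&15=14
after SHL R4, 3: R4=14<<3=112
after SUB R0, 14: R0=30-14=16
after ADD R0, R2: R0=16+(-1)=15
after XOR R0, 13: R0=15^13=2
after NEG R0: R0=-(2)=-2
after SUB R2, 19: R2=(-1)-19=-20
after LOAD R0, [44]: R0=M[44]=2
after AND R0, R4: R0=2&112=0
STORE R4, [60] → M[60]=112
halt.

112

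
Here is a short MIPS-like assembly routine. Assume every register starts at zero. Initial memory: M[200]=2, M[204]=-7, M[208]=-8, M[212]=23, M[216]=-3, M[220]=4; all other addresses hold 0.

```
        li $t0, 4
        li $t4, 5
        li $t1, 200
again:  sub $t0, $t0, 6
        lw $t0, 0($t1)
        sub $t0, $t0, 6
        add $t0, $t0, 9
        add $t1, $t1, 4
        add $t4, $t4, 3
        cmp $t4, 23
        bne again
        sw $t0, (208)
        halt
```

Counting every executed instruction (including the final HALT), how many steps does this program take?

53

after li $t0, 4: $t0=4
after li $t4, 5: $t4=5
after li $t1, 200: $t1=200
after sub $t0, $t0, 6: $t0=4-6=-2
after lw $t0, 0($t1): $t0=M[200]=2
after sub $t0, $t0, 6: $t0=2-6=-4
after add $t0, $t0, 9: $t0=(-4)+9=5
after add $t1, $t1, 4: $t1=200+4=204
after add $t4, $t4, 3: $t4=5+3=8
cmp $t4, 23  (cmp 8,23)
bne again: taken
after sub $t0, $t0, 6: $t0=5-6=-1
after lw $t0, 0($t1): $t0=M[204]=-7
after sub $t0, $t0, 6: $t0=(-7)-6=-13
after add $t0, $t0, 9: $t0=(-13)+9=-4
after add $t1, $t1, 4: $t1=204+4=208
after add $t4, $t4, 3: $t4=8+3=11
cmp $t4, 23  (cmp 11,23)
bne again: taken
after sub $t0, $t0, 6: $t0=(-4)-6=-10
after lw $t0, 0($t1): $t0=M[208]=-8
after sub $t0, $t0, 6: $t0=(-8)-6=-14
after add $t0, $t0, 9: $t0=(-14)+9=-5
after add $t1, $t1, 4: $t1=208+4=212
after add $t4, $t4, 3: $t4=11+3=14
cmp $t4, 23  (cmp 14,23)
bne again: taken
after sub $t0, $t0, 6: $t0=(-5)-6=-11
after lw $t0, 0($t1): $t0=M[212]=23
after sub $t0, $t0, 6: $t0=23-6=17
after add $t0, $t0, 9: $t0=17+9=26
after add $t1, $t1, 4: $t1=212+4=216
after add $t4, $t4, 3: $t4=14+3=17
cmp $t4, 23  (cmp 17,23)
bne again: taken
after sub $t0, $t0, 6: $t0=26-6=20
after lw $t0, 0($t1): $t0=M[216]=-3
after sub $t0, $t0, 6: $t0=(-3)-6=-9
after add $t0, $t0, 9: $t0=(-9)+9=0
after add $t1, $t1, 4: $t1=216+4=220
after add $t4, $t4, 3: $t4=17+3=20
cmp $t4, 23  (cmp 20,23)
bne again: taken
after sub $t0, $t0, 6: $t0=0-6=-6
after lw $t0, 0($t1): $t0=M[220]=4
after sub $t0, $t0, 6: $t0=4-6=-2
after add $t0, $t0, 9: $t0=(-2)+9=7
after add $t1, $t1, 4: $t1=220+4=224
after add $t4, $t4, 3: $t4=20+3=23
cmp $t4, 23  (cmp 23,23)
bne again: not taken
sw $t0, (208) → M[208]=7
halt.
Total executed instructions: 53.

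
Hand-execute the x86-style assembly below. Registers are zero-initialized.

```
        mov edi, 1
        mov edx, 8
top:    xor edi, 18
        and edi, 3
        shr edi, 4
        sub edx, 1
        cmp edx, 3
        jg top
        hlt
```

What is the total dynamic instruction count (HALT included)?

33

after mov edi, 1: edi=1
after mov edx, 8: edx=8
after xor edi, 18: edi=1^18=19
after and edi, 3: edi=19&3=3
after shr edi, 4: edi=3>>4=0
after sub edx, 1: edx=8-1=7
cmp edx, 3  (cmp 7,3)
jg top: taken
after xor edi, 18: edi=0^18=18
after and edi, 3: edi=18&3=2
after shr edi, 4: edi=2>>4=0
after sub edx, 1: edx=7-1=6
cmp edx, 3  (cmp 6,3)
jg top: taken
after xor edi, 18: edi=0^18=18
after and edi, 3: edi=18&3=2
after shr edi, 4: edi=2>>4=0
after sub edx, 1: edx=6-1=5
cmp edx, 3  (cmp 5,3)
jg top: taken
after xor edi, 18: edi=0^18=18
after and edi, 3: edi=18&3=2
after shr edi, 4: edi=2>>4=0
after sub edx, 1: edx=5-1=4
cmp edx, 3  (cmp 4,3)
jg top: taken
after xor edi, 18: edi=0^18=18
after and edi, 3: edi=18&3=2
after shr edi, 4: edi=2>>4=0
after sub edx, 1: edx=4-1=3
cmp edx, 3  (cmp 3,3)
jg top: not taken
halt.
Total executed instructions: 33.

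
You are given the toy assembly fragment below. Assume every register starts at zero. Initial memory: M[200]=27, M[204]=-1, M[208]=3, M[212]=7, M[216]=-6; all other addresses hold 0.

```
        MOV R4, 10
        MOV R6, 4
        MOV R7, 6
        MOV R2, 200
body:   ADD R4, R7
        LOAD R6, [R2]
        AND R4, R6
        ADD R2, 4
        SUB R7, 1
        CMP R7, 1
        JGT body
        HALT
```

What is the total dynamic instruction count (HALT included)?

40

MOV R4, 10 → R4=10
MOV R6, 4 → R6=4
MOV R7, 6 → R7=6
MOV R2, 200 → R2=200
ADD R4, R7 → R4=10+6=16
LOAD R6, [R2] → R6=M[200]=27
AND R4, R6 → R4=16&27=16
ADD R2, 4 → R2=200+4=204
SUB R7, 1 → R7=6-1=5
CMP R7, 1  (cmp 5,1)
JGT body: taken
ADD R4, R7 → R4=16+5=21
LOAD R6, [R2] → R6=M[204]=-1
AND R4, R6 → R4=21&(-1)=21
ADD R2, 4 → R2=204+4=208
SUB R7, 1 → R7=5-1=4
CMP R7, 1  (cmp 4,1)
JGT body: taken
ADD R4, R7 → R4=21+4=25
LOAD R6, [R2] → R6=M[208]=3
AND R4, R6 → R4=25&3=1
ADD R2, 4 → R2=208+4=212
SUB R7, 1 → R7=4-1=3
CMP R7, 1  (cmp 3,1)
JGT body: taken
ADD R4, R7 → R4=1+3=4
LOAD R6, [R2] → R6=M[212]=7
AND R4, R6 → R4=4&7=4
ADD R2, 4 → R2=212+4=216
SUB R7, 1 → R7=3-1=2
CMP R7, 1  (cmp 2,1)
JGT body: taken
ADD R4, R7 → R4=4+2=6
LOAD R6, [R2] → R6=M[216]=-6
AND R4, R6 → R4=6&(-6)=2
ADD R2, 4 → R2=216+4=220
SUB R7, 1 → R7=2-1=1
CMP R7, 1  (cmp 1,1)
JGT body: not taken
halt.
Total executed instructions: 40.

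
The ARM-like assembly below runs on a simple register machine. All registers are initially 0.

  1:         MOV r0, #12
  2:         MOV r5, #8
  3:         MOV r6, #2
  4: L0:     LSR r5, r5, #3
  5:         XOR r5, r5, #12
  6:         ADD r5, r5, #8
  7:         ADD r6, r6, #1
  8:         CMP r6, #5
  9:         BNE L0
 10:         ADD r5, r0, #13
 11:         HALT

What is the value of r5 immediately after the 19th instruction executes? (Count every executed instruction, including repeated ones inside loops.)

after MOV r0, #12: r0=12
after MOV r5, #8: r5=8
after MOV r6, #2: r6=2
after LSR r5, r5, #3: r5=8>>3=1
after XOR r5, r5, #12: r5=1^12=13
after ADD r5, r5, #8: r5=13+8=21
after ADD r6, r6, #1: r6=2+1=3
CMP r6, #5  (cmp 3,5)
BNE L0: taken
after LSR r5, r5, #3: r5=21>>3=2
after XOR r5, r5, #12: r5=2^12=14
after ADD r5, r5, #8: r5=14+8=22
after ADD r6, r6, #1: r6=3+1=4
CMP r6, #5  (cmp 4,5)
BNE L0: taken
after LSR r5, r5, #3: r5=22>>3=2
after XOR r5, r5, #12: r5=2^12=14
after ADD r5, r5, #8: r5=14+8=22
after ADD r6, r6, #1: r6=4+1=5
After step 19: r5 = 22.

22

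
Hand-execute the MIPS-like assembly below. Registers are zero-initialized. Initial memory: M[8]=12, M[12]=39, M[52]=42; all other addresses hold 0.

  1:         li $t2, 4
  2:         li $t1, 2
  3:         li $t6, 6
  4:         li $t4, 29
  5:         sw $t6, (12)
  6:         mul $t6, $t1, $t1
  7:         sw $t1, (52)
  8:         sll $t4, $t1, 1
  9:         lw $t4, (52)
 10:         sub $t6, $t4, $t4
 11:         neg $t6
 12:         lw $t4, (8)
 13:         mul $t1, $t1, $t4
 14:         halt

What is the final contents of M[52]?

li $t2, 4 → $t2=4
li $t1, 2 → $t1=2
li $t6, 6 → $t6=6
li $t4, 29 → $t4=29
sw $t6, (12) → M[12]=6
mul $t6, $t1, $t1 → $t6=2*2=4
sw $t1, (52) → M[52]=2
sll $t4, $t1, 1 → $t4=2<<1=4
lw $t4, (52) → $t4=M[52]=2
sub $t6, $t4, $t4 → $t6=2-2=0
neg $t6 → $t6=-(0)=0
lw $t4, (8) → $t4=M[8]=12
mul $t1, $t1, $t4 → $t1=2*12=24
halt.

2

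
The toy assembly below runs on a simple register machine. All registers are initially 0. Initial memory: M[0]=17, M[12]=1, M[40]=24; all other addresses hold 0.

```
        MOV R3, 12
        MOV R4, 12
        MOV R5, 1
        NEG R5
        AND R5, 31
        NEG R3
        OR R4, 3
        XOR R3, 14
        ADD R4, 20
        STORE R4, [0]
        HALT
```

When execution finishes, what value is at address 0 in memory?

MOV R3, 12 → R3=12
MOV R4, 12 → R4=12
MOV R5, 1 → R5=1
NEG R5 → R5=-(1)=-1
AND R5, 31 → R5=(-1)&31=31
NEG R3 → R3=-(12)=-12
OR R4, 3 → R4=12|3=15
XOR R3, 14 → R3=(-12)^14=-6
ADD R4, 20 → R4=15+20=35
STORE R4, [0] → M[0]=35
halt.

35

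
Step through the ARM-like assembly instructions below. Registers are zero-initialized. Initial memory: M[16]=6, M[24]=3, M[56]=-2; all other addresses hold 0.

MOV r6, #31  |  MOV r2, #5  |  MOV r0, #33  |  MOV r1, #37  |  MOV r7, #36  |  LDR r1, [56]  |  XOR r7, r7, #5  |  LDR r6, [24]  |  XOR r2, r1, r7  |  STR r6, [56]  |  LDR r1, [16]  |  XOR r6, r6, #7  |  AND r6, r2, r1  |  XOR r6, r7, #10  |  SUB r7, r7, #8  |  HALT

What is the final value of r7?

25

r6=31
r2=5
r0=33
r1=37
r7=36
r1=M[56]=-2
r7=36^5=33
r6=M[24]=3
r2=(-2)^33=-33
STR r6, [56] → M[56]=3
r1=M[16]=6
r6=3^7=4
r6=(-33)&6=6
r6=33^10=43
r7=33-8=25
halt.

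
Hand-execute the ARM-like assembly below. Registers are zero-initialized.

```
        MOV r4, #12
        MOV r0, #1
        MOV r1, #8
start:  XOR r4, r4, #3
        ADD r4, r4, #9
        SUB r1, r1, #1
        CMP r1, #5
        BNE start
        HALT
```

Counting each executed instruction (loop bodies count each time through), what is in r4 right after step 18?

MOV r4, #12 → r4=12
MOV r0, #1 → r0=1
MOV r1, #8 → r1=8
XOR r4, r4, #3 → r4=12^3=15
ADD r4, r4, #9 → r4=15+9=24
SUB r1, r1, #1 → r1=8-1=7
CMP r1, #5  (cmp 7,5)
BNE start: taken
XOR r4, r4, #3 → r4=24^3=27
ADD r4, r4, #9 → r4=27+9=36
SUB r1, r1, #1 → r1=7-1=6
CMP r1, #5  (cmp 6,5)
BNE start: taken
XOR r4, r4, #3 → r4=36^3=39
ADD r4, r4, #9 → r4=39+9=48
SUB r1, r1, #1 → r1=6-1=5
CMP r1, #5  (cmp 5,5)
BNE start: not taken
After step 18: r4 = 48.

48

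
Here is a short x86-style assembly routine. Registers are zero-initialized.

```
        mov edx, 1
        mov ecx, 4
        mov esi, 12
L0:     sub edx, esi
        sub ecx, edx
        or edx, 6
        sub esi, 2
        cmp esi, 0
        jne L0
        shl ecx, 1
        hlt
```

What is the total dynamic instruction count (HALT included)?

after mov edx, 1: edx=1
after mov ecx, 4: ecx=4
after mov esi, 12: esi=12
after sub edx, esi: edx=1-12=-11
after sub ecx, edx: ecx=4-(-11)=15
after or edx, 6: edx=(-11)|6=-9
after sub esi, 2: esi=12-2=10
cmp esi, 0  (cmp 10,0)
jne L0: taken
after sub edx, esi: edx=(-9)-10=-19
after sub ecx, edx: ecx=15-(-19)=34
after or edx, 6: edx=(-19)|6=-17
after sub esi, 2: esi=10-2=8
cmp esi, 0  (cmp 8,0)
jne L0: taken
after sub edx, esi: edx=(-17)-8=-25
after sub ecx, edx: ecx=34-(-25)=59
after or edx, 6: edx=(-25)|6=-25
after sub esi, 2: esi=8-2=6
cmp esi, 0  (cmp 6,0)
jne L0: taken
after sub edx, esi: edx=(-25)-6=-31
after sub ecx, edx: ecx=59-(-31)=90
after or edx, 6: edx=(-31)|6=-25
after sub esi, 2: esi=6-2=4
cmp esi, 0  (cmp 4,0)
jne L0: taken
after sub edx, esi: edx=(-25)-4=-29
after sub ecx, edx: ecx=90-(-29)=119
after or edx, 6: edx=(-29)|6=-25
after sub esi, 2: esi=4-2=2
cmp esi, 0  (cmp 2,0)
jne L0: taken
after sub edx, esi: edx=(-25)-2=-27
after sub ecx, edx: ecx=119-(-27)=146
after or edx, 6: edx=(-27)|6=-25
after sub esi, 2: esi=2-2=0
cmp esi, 0  (cmp 0,0)
jne L0: not taken
after shl ecx, 1: ecx=146<<1=292
halt.
Total executed instructions: 41.

41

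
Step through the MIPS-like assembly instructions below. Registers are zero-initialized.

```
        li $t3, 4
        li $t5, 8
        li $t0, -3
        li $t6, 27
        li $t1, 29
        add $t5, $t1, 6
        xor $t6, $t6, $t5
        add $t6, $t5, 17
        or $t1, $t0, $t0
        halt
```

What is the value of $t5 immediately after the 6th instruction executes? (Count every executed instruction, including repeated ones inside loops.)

35

$t3=4
$t5=8
$t0=-3
$t6=27
$t1=29
$t5=29+6=35
After step 6: $t5 = 35.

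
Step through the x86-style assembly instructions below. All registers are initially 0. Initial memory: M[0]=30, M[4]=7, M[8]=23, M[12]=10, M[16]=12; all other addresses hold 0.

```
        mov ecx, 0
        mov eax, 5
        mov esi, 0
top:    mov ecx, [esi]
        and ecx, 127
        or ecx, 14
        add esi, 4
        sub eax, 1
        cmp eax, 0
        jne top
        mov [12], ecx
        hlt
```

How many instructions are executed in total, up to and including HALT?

40

mov ecx, 0 → ecx=0
mov eax, 5 → eax=5
mov esi, 0 → esi=0
mov ecx, [esi] → ecx=M[0]=30
and ecx, 127 → ecx=30&127=30
or ecx, 14 → ecx=30|14=30
add esi, 4 → esi=0+4=4
sub eax, 1 → eax=5-1=4
cmp eax, 0  (cmp 4,0)
jne top: taken
mov ecx, [esi] → ecx=M[4]=7
and ecx, 127 → ecx=7&127=7
or ecx, 14 → ecx=7|14=15
add esi, 4 → esi=4+4=8
sub eax, 1 → eax=4-1=3
cmp eax, 0  (cmp 3,0)
jne top: taken
mov ecx, [esi] → ecx=M[8]=23
and ecx, 127 → ecx=23&127=23
or ecx, 14 → ecx=23|14=31
add esi, 4 → esi=8+4=12
sub eax, 1 → eax=3-1=2
cmp eax, 0  (cmp 2,0)
jne top: taken
mov ecx, [esi] → ecx=M[12]=10
and ecx, 127 → ecx=10&127=10
or ecx, 14 → ecx=10|14=14
add esi, 4 → esi=12+4=16
sub eax, 1 → eax=2-1=1
cmp eax, 0  (cmp 1,0)
jne top: taken
mov ecx, [esi] → ecx=M[16]=12
and ecx, 127 → ecx=12&127=12
or ecx, 14 → ecx=12|14=14
add esi, 4 → esi=16+4=20
sub eax, 1 → eax=1-1=0
cmp eax, 0  (cmp 0,0)
jne top: not taken
mov [12], ecx → M[12]=14
halt.
Total executed instructions: 40.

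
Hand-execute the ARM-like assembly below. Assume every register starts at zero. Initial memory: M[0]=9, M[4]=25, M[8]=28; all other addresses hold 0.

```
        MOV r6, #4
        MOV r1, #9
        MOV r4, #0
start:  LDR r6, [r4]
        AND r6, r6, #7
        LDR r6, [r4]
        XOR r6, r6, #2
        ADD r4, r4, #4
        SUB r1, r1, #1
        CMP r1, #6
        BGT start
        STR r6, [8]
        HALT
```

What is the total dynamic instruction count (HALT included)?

r6=4
r1=9
r4=0
r6=M[0]=9
r6=9&7=1
r6=M[0]=9
r6=9^2=11
r4=0+4=4
r1=9-1=8
CMP r1, #6  (cmp 8,6)
BGT start: taken
r6=M[4]=25
r6=25&7=1
r6=M[4]=25
r6=25^2=27
r4=4+4=8
r1=8-1=7
CMP r1, #6  (cmp 7,6)
BGT start: taken
r6=M[8]=28
r6=28&7=4
r6=M[8]=28
r6=28^2=30
r4=8+4=12
r1=7-1=6
CMP r1, #6  (cmp 6,6)
BGT start: not taken
STR r6, [8] → M[8]=30
halt.
Total executed instructions: 29.

29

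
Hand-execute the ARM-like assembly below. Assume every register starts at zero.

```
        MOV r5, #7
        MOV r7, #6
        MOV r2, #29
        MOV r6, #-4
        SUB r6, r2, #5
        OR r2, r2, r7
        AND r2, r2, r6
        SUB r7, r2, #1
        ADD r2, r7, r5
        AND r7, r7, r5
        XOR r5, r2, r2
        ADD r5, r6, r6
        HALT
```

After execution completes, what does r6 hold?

r5=7
r7=6
r2=29
r6=-4
r6=29-5=24
r2=29|6=31
r2=31&24=24
r7=24-1=23
r2=23+7=30
r7=23&7=7
r5=30^30=0
r5=24+24=48
halt.

24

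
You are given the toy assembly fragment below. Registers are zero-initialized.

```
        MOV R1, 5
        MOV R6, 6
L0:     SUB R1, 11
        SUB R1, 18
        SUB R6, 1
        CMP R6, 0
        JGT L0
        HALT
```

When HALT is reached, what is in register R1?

R1=5
R6=6
R1=5-11=-6
R1=(-6)-18=-24
R6=6-1=5
CMP R6, 0  (cmp 5,0)
JGT L0: taken
R1=(-24)-11=-35
R1=(-35)-18=-53
R6=5-1=4
CMP R6, 0  (cmp 4,0)
JGT L0: taken
R1=(-53)-11=-64
R1=(-64)-18=-82
R6=4-1=3
CMP R6, 0  (cmp 3,0)
JGT L0: taken
R1=(-82)-11=-93
R1=(-93)-18=-111
R6=3-1=2
CMP R6, 0  (cmp 2,0)
JGT L0: taken
R1=(-111)-11=-122
R1=(-122)-18=-140
R6=2-1=1
CMP R6, 0  (cmp 1,0)
JGT L0: taken
R1=(-140)-11=-151
R1=(-151)-18=-169
R6=1-1=0
CMP R6, 0  (cmp 0,0)
JGT L0: not taken
halt.

-169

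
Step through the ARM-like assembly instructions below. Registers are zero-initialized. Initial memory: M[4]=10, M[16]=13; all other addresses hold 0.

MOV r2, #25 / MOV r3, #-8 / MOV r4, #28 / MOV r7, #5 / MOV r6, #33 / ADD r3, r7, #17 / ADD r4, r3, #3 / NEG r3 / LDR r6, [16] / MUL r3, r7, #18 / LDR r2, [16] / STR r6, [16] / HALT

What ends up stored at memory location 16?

13

MOV r2, #25 → r2=25
MOV r3, #-8 → r3=-8
MOV r4, #28 → r4=28
MOV r7, #5 → r7=5
MOV r6, #33 → r6=33
ADD r3, r7, #17 → r3=5+17=22
ADD r4, r3, #3 → r4=22+3=25
NEG r3 → r3=-(22)=-22
LDR r6, [16] → r6=M[16]=13
MUL r3, r7, #18 → r3=5*18=90
LDR r2, [16] → r2=M[16]=13
STR r6, [16] → M[16]=13
halt.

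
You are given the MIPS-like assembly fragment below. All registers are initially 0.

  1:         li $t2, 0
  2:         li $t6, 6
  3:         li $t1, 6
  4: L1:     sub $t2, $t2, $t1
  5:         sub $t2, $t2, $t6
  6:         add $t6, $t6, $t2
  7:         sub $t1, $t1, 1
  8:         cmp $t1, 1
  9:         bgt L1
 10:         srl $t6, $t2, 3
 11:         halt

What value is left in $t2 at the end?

$t2=0
$t6=6
$t1=6
$t2=0-6=-6
$t2=(-6)-6=-12
$t6=6+(-12)=-6
$t1=6-1=5
cmp $t1, 1  (cmp 5,1)
bgt L1: taken
$t2=(-12)-5=-17
$t2=(-17)-(-6)=-11
$t6=(-6)+(-11)=-17
$t1=5-1=4
cmp $t1, 1  (cmp 4,1)
bgt L1: taken
$t2=(-11)-4=-15
$t2=(-15)-(-17)=2
$t6=(-17)+2=-15
$t1=4-1=3
cmp $t1, 1  (cmp 3,1)
bgt L1: taken
$t2=2-3=-1
$t2=(-1)-(-15)=14
$t6=(-15)+14=-1
$t1=3-1=2
cmp $t1, 1  (cmp 2,1)
bgt L1: taken
$t2=14-2=12
$t2=12-(-1)=13
$t6=(-1)+13=12
$t1=2-1=1
cmp $t1, 1  (cmp 1,1)
bgt L1: not taken
$t6=13>>3=1
halt.

13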